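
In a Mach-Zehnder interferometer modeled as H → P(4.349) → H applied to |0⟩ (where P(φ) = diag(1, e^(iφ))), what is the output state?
(0.3223 - 0.4673i)|0⟩ + (0.6777 + 0.4673i)|1⟩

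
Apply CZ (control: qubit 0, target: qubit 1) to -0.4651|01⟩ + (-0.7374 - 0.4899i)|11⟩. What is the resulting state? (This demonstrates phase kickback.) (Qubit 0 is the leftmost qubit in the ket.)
-0.4651|01⟩ + (0.7374 + 0.4899i)|11⟩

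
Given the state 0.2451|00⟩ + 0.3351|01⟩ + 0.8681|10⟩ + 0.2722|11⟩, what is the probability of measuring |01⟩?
0.1123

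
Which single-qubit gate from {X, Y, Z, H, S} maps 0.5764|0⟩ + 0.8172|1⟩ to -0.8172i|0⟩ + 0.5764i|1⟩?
Y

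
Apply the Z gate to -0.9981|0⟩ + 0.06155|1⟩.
-0.9981|0⟩ - 0.06155|1⟩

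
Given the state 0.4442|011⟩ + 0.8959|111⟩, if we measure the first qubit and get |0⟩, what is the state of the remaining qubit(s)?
|11⟩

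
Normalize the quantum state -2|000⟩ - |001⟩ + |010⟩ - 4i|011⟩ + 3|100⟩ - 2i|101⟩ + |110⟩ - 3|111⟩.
-0.2981|000⟩ - 0.1491|001⟩ + 0.1491|010⟩ - 0.5963i|011⟩ + 1/√5|100⟩ - 0.2981i|101⟩ + 0.1491|110⟩ - 1/√5|111⟩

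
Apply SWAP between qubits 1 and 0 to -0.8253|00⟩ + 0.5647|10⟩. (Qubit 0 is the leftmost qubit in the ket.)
-0.8253|00⟩ + 0.5647|01⟩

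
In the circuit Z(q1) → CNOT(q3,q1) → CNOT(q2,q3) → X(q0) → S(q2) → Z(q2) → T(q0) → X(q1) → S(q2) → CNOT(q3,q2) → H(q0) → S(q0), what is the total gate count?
12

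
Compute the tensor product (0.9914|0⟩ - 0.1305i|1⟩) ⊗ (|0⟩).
0.9914|00⟩ - 0.1305i|10⟩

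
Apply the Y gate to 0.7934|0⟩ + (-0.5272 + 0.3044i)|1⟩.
(0.3044 + 0.5272i)|0⟩ + 0.7934i|1⟩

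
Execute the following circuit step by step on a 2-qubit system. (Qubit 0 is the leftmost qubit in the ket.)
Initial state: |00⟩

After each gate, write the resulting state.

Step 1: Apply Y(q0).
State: i|10⟩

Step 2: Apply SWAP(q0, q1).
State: i|01⟩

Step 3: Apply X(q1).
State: i|00⟩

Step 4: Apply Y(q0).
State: -|10⟩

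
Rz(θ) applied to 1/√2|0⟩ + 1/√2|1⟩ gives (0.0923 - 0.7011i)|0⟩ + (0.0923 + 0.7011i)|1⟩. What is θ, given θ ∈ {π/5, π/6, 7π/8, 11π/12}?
11π/12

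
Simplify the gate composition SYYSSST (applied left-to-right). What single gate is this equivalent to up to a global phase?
T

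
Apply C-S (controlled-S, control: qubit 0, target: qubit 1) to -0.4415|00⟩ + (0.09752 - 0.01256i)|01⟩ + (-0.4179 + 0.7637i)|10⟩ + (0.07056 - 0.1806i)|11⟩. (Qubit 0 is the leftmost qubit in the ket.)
-0.4415|00⟩ + (0.09752 - 0.01256i)|01⟩ + (-0.4179 + 0.7637i)|10⟩ + (0.1806 + 0.07056i)|11⟩

C-S leaves the control-|0⟩ kets |00⟩, |01⟩ unchanged and applies S to qubit 1 on the control-|1⟩ pair (|10⟩, |11⟩).
S = [[1, 0], [0, i]].
With a = amp(|10⟩) = (-0.4179 + 0.7637i) and b = amp(|11⟩) = (0.07056 - 0.1806i):
new amp(|10⟩) = (1)·a = (-0.4179 + 0.7637i)
new amp(|11⟩) = (i)·b = (0.1806 + 0.07056i)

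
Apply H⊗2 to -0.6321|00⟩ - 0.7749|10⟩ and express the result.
-0.7035|00⟩ - 0.7035|01⟩ + 0.0714|10⟩ + 0.0714|11⟩

H⊗2 gives amp(|y⟩) = (1/2) Σ_x (−1)^(x·y) amp(|x⟩), where x·y is the number of positions in which both x and y have a 1.
|00⟩: (-0.6321 - 0.7749)/2 = -0.7035
|01⟩: (-0.6321 - 0.7749)/2 = -0.7035
|10⟩: (-0.6321 + 0.7749)/2 = 0.0714
|11⟩: (-0.6321 + 0.7749)/2 = 0.0714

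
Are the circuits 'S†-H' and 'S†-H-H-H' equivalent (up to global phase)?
Yes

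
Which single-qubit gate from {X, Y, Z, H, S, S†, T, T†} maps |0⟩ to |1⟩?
X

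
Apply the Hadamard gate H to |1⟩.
1/√2|0⟩ - 1/√2|1⟩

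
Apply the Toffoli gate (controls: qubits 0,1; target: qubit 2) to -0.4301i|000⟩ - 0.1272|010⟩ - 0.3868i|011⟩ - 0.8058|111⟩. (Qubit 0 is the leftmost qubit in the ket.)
-0.4301i|000⟩ - 0.1272|010⟩ - 0.3868i|011⟩ - 0.8058|110⟩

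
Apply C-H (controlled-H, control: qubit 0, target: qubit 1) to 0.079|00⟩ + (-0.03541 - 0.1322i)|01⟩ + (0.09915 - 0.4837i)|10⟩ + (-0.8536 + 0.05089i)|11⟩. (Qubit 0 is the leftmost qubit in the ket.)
0.079|00⟩ + (-0.03541 - 0.1322i)|01⟩ + (-0.5335 - 0.306i)|10⟩ + (0.6737 - 0.378i)|11⟩

C-H leaves the control-|0⟩ kets |00⟩, |01⟩ unchanged and applies H to qubit 1 on the control-|1⟩ pair (|10⟩, |11⟩).
H = [[1/√2, 1/√2], [1/√2, -1/√2]].
With a = amp(|10⟩) = (0.09915 - 0.4837i) and b = amp(|11⟩) = (-0.8536 + 0.05089i):
new amp(|10⟩) = (1/√2)·a + (1/√2)·b = (-0.5335 - 0.306i)
new amp(|11⟩) = (1/√2)·a + (-1/√2)·b = (0.6737 - 0.378i)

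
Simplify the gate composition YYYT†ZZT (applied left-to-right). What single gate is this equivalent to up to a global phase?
Y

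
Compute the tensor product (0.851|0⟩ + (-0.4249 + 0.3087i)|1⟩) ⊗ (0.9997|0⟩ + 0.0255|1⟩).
0.8507|00⟩ + 0.0217|01⟩ + (-0.4248 + 0.3086i)|10⟩ + (-0.01083 + 0.007872i)|11⟩

amp(|b₁b₂…⟩) = product of the factor amplitudes for bits b₁, b₂, …; only kets whose every factor amplitude is nonzero survive.
|00⟩: (0.851)(0.9997) = 0.8507
|01⟩: (0.851)(0.0255) = 0.0217
|10⟩: (-0.4249 + 0.3087i)(0.9997) = (-0.4248 + 0.3086i)
|11⟩: (-0.4249 + 0.3087i)(0.0255) = (-0.01083 + 0.007872i)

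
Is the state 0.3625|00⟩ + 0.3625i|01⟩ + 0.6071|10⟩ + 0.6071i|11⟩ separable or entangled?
Separable

Writing the state as a|00⟩ + b|01⟩ + c|10⟩ + d|11⟩, it is a product state iff ad − bc = 0.
Here (a, b, c, d) = (0.3625, 0.3625i, 0.6071, 0.6071i): ad − bc = (0.3625)(0.6071i) − (0.3625i)(0.6071) = 0, so the state is separable.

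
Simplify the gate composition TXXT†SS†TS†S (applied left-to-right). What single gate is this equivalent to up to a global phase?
T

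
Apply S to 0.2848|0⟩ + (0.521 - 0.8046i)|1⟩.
0.2848|0⟩ + (0.8046 + 0.521i)|1⟩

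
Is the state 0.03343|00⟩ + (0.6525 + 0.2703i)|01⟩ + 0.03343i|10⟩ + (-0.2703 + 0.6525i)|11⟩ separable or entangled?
Separable

Writing the state as a|00⟩ + b|01⟩ + c|10⟩ + d|11⟩, it is a product state iff ad − bc = 0.
Here (a, b, c, d) = (0.03343, (0.6525 + 0.2703i), 0.03343i, (-0.2703 + 0.6525i)): ad − bc = (0.03343)(-0.2703 + 0.6525i) − (0.6525 + 0.2703i)(0.03343i) = 0, so the state is separable.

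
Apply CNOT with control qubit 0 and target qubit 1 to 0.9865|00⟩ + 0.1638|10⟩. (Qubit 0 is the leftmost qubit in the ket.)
0.9865|00⟩ + 0.1638|11⟩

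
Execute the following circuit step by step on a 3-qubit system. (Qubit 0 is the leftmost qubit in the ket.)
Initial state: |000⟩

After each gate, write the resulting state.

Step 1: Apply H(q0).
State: 1/√2|000⟩ + 1/√2|100⟩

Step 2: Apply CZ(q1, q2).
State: 1/√2|000⟩ + 1/√2|100⟩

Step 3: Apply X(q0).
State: 1/√2|000⟩ + 1/√2|100⟩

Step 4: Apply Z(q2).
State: 1/√2|000⟩ + 1/√2|100⟩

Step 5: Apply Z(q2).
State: 1/√2|000⟩ + 1/√2|100⟩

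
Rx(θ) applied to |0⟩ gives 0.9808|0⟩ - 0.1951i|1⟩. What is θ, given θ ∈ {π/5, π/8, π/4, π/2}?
π/8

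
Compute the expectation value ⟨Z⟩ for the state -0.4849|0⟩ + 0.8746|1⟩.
-0.5298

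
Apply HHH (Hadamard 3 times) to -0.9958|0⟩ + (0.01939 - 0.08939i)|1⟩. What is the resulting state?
(-0.6904 - 0.06321i)|0⟩ + (-0.7178 + 0.06321i)|1⟩

H² = I, so H^3 = H: a single Hadamard. With (a, b) = (-0.9958, (0.01939 - 0.08939i)), H gives ((a + b)/√2, (a − b)/√2) = ((-0.6904 - 0.06321i), (-0.7178 + 0.06321i)).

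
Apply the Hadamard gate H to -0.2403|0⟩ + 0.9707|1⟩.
0.5165|0⟩ - 0.8563|1⟩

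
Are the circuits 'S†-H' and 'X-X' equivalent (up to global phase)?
No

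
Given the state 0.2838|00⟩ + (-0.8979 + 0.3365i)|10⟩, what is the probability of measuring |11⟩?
0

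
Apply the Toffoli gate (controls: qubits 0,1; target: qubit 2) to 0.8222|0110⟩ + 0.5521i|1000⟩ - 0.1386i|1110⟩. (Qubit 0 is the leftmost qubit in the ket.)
0.8222|0110⟩ + 0.5521i|1000⟩ - 0.1386i|1100⟩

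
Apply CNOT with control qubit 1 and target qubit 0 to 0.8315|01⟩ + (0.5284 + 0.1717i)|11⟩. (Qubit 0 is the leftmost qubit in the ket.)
(0.5284 + 0.1717i)|01⟩ + 0.8315|11⟩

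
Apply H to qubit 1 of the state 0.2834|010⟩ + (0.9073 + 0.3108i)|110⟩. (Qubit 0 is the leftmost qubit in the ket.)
0.2004|000⟩ - 0.2004|010⟩ + (0.6416 + 0.2198i)|100⟩ + (-0.6416 - 0.2198i)|110⟩

H on qubit 1 mixes each pair of kets that differ only in qubit 1: amplitudes (a, b) of (|…0…⟩, |…1…⟩) become ((a + b)/√2, (a − b)/√2). Kets absent from the input have amplitude 0.
(|000⟩, |010⟩): (a, b) = (0, 0.2834) → (0.2004, -0.2004)
(|100⟩, |110⟩): (a, b) = (0, (0.9073 + 0.3108i)) → ((0.6416 + 0.2198i), (-0.6416 - 0.2198i))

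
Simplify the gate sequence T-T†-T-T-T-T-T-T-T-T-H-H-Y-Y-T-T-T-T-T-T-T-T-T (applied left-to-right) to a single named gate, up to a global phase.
T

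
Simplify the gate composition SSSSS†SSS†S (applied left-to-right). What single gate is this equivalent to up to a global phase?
S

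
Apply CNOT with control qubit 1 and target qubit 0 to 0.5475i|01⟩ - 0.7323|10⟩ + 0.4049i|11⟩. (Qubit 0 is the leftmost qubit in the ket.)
0.4049i|01⟩ - 0.7323|10⟩ + 0.5475i|11⟩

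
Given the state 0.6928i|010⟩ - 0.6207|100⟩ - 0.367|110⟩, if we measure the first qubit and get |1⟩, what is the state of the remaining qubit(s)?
-0.8608|00⟩ - 0.509|10⟩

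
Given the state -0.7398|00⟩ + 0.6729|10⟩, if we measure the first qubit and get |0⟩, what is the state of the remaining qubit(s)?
-|0⟩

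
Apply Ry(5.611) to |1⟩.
-0.3298|0⟩ - 0.9441|1⟩

Ry(5.611) = [[cos(θ/2), −sin(θ/2)], [sin(θ/2), cos(θ/2)]]; θ = 5.611, cos(θ/2) ≈ -0.944051, sin(θ/2) ≈ 0.329801.
With a = amp(|0⟩) = 0 and b = amp(|1⟩) = 1:
new amp(|0⟩) = (-0.944051)·a + (-0.329801)·b = -0.3298
new amp(|1⟩) = (0.329801)·a + (-0.944051)·b = -0.9441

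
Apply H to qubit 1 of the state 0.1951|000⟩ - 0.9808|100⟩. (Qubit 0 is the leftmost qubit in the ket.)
0.138|000⟩ + 0.138|010⟩ - 0.6935|100⟩ - 0.6935|110⟩

H on qubit 1 mixes each pair of kets that differ only in qubit 1: amplitudes (a, b) of (|…0…⟩, |…1…⟩) become ((a + b)/√2, (a − b)/√2). Kets absent from the input have amplitude 0.
(|000⟩, |010⟩): (a, b) = (0.1951, 0) → (0.138, 0.138)
(|100⟩, |110⟩): (a, b) = (-0.9808, 0) → (-0.6935, -0.6935)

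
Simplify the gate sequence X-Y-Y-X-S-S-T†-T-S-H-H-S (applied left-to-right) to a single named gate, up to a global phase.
I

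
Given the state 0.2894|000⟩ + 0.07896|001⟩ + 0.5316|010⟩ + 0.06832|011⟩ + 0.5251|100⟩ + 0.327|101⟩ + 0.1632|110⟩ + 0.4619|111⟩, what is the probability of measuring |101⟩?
0.1069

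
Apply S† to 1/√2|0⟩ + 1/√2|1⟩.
1/√2|0⟩ - (1/√2)i|1⟩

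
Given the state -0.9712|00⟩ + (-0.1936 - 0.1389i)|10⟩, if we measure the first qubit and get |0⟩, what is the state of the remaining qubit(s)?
-|0⟩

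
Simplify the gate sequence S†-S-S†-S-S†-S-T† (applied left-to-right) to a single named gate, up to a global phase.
T†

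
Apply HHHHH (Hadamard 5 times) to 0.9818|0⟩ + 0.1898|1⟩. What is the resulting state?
0.8284|0⟩ + 0.56|1⟩

H² = I, so H^5 = H: a single Hadamard. With (a, b) = (0.9818, 0.1898), H gives ((a + b)/√2, (a − b)/√2) = (0.8284, 0.56).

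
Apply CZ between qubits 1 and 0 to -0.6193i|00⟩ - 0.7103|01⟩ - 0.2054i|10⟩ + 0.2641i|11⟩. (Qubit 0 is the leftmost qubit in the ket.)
-0.6193i|00⟩ - 0.7103|01⟩ - 0.2054i|10⟩ - 0.2641i|11⟩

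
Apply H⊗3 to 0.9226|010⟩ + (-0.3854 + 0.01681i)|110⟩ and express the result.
(0.1899 + 0.005943i)|000⟩ + (0.1899 + 0.005943i)|001⟩ + (-0.1899 - 0.005943i)|010⟩ + (-0.1899 - 0.005943i)|011⟩ + (0.4624 - 0.005943i)|100⟩ + (0.4624 - 0.005943i)|101⟩ + (-0.4624 + 0.005943i)|110⟩ + (-0.4624 + 0.005943i)|111⟩

H⊗3 gives amp(|y⟩) = (1/2√2) Σ_x (−1)^(x·y) amp(|x⟩), where x·y is the number of positions in which both x and y have a 1.
|000⟩: (0.9226 + (-0.3854 + 0.01681i))/(2√2) = (0.1899 + 0.005943i)
|001⟩: (0.9226 + (-0.3854 + 0.01681i))/(2√2) = (0.1899 + 0.005943i)
|010⟩: (-0.9226 - (-0.3854 + 0.01681i))/(2√2) = (-0.1899 - 0.005943i)
|011⟩: (-0.9226 - (-0.3854 + 0.01681i))/(2√2) = (-0.1899 - 0.005943i)
|100⟩: (0.9226 - (-0.3854 + 0.01681i))/(2√2) = (0.4624 - 0.005943i)
|101⟩: (0.9226 - (-0.3854 + 0.01681i))/(2√2) = (0.4624 - 0.005943i)
|110⟩: (-0.9226 + (-0.3854 + 0.01681i))/(2√2) = (-0.4624 + 0.005943i)
|111⟩: (-0.9226 + (-0.3854 + 0.01681i))/(2√2) = (-0.4624 + 0.005943i)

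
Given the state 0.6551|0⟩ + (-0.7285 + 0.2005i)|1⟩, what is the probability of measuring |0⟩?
0.4292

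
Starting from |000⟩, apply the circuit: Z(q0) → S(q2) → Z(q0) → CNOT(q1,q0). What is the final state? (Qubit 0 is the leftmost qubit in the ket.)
|000⟩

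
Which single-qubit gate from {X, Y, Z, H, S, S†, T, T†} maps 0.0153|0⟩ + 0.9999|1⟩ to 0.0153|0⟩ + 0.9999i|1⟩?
S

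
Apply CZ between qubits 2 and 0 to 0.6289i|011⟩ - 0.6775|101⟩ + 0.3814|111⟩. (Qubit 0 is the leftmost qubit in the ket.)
0.6289i|011⟩ + 0.6775|101⟩ - 0.3814|111⟩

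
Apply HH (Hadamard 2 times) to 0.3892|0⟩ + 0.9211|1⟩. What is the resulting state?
0.3892|0⟩ + 0.9211|1⟩

H² = I, so an even number of Hadamards cancels: H^2 = I and the state is unchanged.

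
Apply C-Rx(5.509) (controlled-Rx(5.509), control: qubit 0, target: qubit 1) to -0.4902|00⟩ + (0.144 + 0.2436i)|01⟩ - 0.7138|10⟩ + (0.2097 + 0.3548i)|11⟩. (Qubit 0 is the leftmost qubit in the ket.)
-0.4902|00⟩ + (0.144 + 0.2436i)|01⟩ + (0.7949 - 0.07916i)|10⟩ + (-0.1942 - 0.05909i)|11⟩

C-Rx(5.509) leaves the control-|0⟩ kets |00⟩, |01⟩ unchanged and applies Rx(5.509) to qubit 1 on the control-|1⟩ pair (|10⟩, |11⟩).
Rx(5.509) = [[cos(θ/2), −i·sin(θ/2)], [−i·sin(θ/2), cos(θ/2)]]; θ = 5.509, cos(θ/2) ≈ -0.92601, sin(θ/2) ≈ 0.377498.
With a = amp(|10⟩) = -0.7138 and b = amp(|11⟩) = (0.2097 + 0.3548i):
new amp(|10⟩) = (-0.92601)·a + (-0.377498i)·b = (0.7949 - 0.07916i)
new amp(|11⟩) = (-0.377498i)·a + (-0.92601)·b = (-0.1942 - 0.05909i)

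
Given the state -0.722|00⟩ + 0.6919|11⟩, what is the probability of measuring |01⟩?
0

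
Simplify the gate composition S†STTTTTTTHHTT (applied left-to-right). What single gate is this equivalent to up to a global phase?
T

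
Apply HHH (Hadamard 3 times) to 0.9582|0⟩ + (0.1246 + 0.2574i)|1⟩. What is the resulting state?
(0.7657 + 0.182i)|0⟩ + (0.5894 - 0.182i)|1⟩

H² = I, so H^3 = H: a single Hadamard. With (a, b) = (0.9582, (0.1246 + 0.2574i)), H gives ((a + b)/√2, (a − b)/√2) = ((0.7657 + 0.182i), (0.5894 - 0.182i)).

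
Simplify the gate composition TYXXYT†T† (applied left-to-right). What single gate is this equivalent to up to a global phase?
T†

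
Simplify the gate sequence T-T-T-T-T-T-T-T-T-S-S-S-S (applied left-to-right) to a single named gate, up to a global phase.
T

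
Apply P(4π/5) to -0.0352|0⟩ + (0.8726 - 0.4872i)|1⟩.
-0.0352|0⟩ + (-0.4196 + 0.9071i)|1⟩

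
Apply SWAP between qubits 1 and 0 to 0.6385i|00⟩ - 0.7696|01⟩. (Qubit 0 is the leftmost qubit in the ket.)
0.6385i|00⟩ - 0.7696|10⟩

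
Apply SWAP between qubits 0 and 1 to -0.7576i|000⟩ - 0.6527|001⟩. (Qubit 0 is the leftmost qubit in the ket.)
-0.7576i|000⟩ - 0.6527|001⟩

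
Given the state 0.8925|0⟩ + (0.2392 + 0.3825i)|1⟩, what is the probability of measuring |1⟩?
0.2035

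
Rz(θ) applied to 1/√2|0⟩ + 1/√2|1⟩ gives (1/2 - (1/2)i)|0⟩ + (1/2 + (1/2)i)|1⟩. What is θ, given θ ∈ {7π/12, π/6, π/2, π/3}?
π/2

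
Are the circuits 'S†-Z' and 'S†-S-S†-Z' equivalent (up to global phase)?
Yes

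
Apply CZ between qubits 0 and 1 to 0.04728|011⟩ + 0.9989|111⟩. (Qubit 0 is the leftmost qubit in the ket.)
0.04728|011⟩ - 0.9989|111⟩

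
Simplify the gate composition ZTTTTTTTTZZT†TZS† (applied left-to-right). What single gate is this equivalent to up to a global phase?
S†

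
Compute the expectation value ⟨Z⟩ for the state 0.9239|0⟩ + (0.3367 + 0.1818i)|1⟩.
0.7072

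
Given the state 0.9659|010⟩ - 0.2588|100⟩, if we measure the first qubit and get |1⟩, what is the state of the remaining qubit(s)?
-|00⟩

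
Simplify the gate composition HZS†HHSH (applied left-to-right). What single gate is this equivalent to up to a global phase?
X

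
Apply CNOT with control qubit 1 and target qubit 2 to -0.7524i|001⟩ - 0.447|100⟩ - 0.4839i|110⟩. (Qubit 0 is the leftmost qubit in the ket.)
-0.7524i|001⟩ - 0.447|100⟩ - 0.4839i|111⟩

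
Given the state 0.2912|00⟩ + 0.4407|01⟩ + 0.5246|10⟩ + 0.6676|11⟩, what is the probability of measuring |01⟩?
0.1942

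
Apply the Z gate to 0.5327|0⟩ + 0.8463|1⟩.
0.5327|0⟩ - 0.8463|1⟩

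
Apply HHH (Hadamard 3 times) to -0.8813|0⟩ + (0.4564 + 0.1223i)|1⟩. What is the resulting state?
(-0.3004 + 0.08648i)|0⟩ + (-0.9459 - 0.08648i)|1⟩

H² = I, so H^3 = H: a single Hadamard. With (a, b) = (-0.8813, (0.4564 + 0.1223i)), H gives ((a + b)/√2, (a − b)/√2) = ((-0.3004 + 0.08648i), (-0.9459 - 0.08648i)).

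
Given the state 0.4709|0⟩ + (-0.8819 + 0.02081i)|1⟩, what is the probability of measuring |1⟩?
0.7782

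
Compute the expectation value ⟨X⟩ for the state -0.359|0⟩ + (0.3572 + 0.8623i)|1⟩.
-0.2565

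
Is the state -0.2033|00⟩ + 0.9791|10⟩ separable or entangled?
Separable

Writing the state as a|00⟩ + b|01⟩ + c|10⟩ + d|11⟩, it is a product state iff ad − bc = 0.
Here (a, b, c, d) = (-0.2033, 0, 0.9791, 0): ad − bc = (-0.2033)(0) − (0)(0.9791) = 0, so the state is separable.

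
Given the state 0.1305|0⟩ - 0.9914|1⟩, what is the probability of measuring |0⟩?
0.01703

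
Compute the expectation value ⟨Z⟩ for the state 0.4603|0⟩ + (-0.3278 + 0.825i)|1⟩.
-0.5762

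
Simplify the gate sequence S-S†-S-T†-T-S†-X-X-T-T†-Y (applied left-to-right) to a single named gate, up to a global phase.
Y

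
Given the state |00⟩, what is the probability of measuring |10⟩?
0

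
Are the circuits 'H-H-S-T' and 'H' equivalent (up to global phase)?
No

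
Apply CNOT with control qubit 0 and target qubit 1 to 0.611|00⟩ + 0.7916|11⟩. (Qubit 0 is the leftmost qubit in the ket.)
0.611|00⟩ + 0.7916|10⟩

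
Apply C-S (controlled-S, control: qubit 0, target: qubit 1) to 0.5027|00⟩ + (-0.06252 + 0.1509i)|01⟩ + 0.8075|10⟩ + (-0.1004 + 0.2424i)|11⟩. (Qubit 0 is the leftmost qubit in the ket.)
0.5027|00⟩ + (-0.06252 + 0.1509i)|01⟩ + 0.8075|10⟩ + (-0.2424 - 0.1004i)|11⟩

C-S leaves the control-|0⟩ kets |00⟩, |01⟩ unchanged and applies S to qubit 1 on the control-|1⟩ pair (|10⟩, |11⟩).
S = [[1, 0], [0, i]].
With a = amp(|10⟩) = 0.8075 and b = amp(|11⟩) = (-0.1004 + 0.2424i):
new amp(|10⟩) = (1)·a = 0.8075
new amp(|11⟩) = (i)·b = (-0.2424 - 0.1004i)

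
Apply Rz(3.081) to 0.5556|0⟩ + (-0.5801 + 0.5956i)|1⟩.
(0.01683 - 0.5553i)|0⟩ + (-0.6129 - 0.5618i)|1⟩

Rz(3.081) = [[e^(−iθ/2), 0], [0, e^(iθ/2)]] with e^(±iθ/2) = cos(θ/2) ± i·sin(θ/2); θ = 3.081, cos(θ/2) ≈ 0.0302917, sin(θ/2) ≈ 0.999541.
With a = amp(|0⟩) = 0.5556 and b = amp(|1⟩) = (-0.5801 + 0.5956i):
new amp(|0⟩) = (0.0302917 - 0.999541i)·a = (0.01683 - 0.5553i)
new amp(|1⟩) = (0.0302917 + 0.999541i)·b = (-0.6129 - 0.5618i)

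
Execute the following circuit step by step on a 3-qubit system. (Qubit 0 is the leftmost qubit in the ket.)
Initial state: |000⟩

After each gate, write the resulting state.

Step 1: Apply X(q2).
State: |001⟩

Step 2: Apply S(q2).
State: i|001⟩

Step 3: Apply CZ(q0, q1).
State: i|001⟩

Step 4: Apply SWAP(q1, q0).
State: i|001⟩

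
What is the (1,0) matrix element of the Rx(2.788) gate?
-0.9844i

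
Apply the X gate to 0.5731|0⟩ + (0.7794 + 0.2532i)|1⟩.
(0.7794 + 0.2532i)|0⟩ + 0.5731|1⟩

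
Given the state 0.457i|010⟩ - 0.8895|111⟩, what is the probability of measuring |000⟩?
0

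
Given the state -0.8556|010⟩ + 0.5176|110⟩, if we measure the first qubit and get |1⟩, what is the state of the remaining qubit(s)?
|10⟩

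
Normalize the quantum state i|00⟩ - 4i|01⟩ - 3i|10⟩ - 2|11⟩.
0.1826i|00⟩ - 0.7303i|01⟩ - 0.5477i|10⟩ - 0.3651|11⟩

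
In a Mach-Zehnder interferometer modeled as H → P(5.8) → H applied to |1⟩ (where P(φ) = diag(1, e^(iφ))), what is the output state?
(0.05724 + 0.2323i)|0⟩ + (0.9428 - 0.2323i)|1⟩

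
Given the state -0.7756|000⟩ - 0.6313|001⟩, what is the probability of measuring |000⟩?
0.6016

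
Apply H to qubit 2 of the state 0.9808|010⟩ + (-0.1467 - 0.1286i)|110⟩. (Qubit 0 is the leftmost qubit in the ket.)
0.6935|010⟩ + 0.6935|011⟩ + (-0.1037 - 0.09093i)|110⟩ + (-0.1037 - 0.09093i)|111⟩

H on qubit 2 mixes each pair of kets that differ only in qubit 2: amplitudes (a, b) of (|…0…⟩, |…1…⟩) become ((a + b)/√2, (a − b)/√2). Kets absent from the input have amplitude 0.
(|010⟩, |011⟩): (a, b) = (0.9808, 0) → (0.6935, 0.6935)
(|110⟩, |111⟩): (a, b) = ((-0.1467 - 0.1286i), 0) → ((-0.1037 - 0.09093i), (-0.1037 - 0.09093i))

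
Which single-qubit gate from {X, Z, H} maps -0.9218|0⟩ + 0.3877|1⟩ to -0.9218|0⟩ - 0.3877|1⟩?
Z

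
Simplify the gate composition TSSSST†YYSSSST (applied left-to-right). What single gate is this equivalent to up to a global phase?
T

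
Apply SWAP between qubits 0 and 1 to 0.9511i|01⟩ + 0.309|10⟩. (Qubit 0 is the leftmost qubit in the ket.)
0.309|01⟩ + 0.9511i|10⟩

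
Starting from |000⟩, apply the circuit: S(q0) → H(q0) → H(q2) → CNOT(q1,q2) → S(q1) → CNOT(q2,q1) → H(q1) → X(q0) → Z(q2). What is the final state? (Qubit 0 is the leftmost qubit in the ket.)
1/√8|000⟩ - 1/√8|001⟩ + 1/√8|010⟩ + 1/√8|011⟩ + 1/√8|100⟩ - 1/√8|101⟩ + 1/√8|110⟩ + 1/√8|111⟩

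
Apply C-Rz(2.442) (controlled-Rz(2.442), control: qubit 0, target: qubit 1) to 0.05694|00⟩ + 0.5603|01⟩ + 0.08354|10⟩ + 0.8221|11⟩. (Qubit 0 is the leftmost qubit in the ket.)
0.05694|00⟩ + 0.5603|01⟩ + (0.02863 - 0.07848i)|10⟩ + (0.2817 + 0.7723i)|11⟩

C-Rz(2.442) leaves the control-|0⟩ kets |00⟩, |01⟩ unchanged and applies Rz(2.442) to qubit 1 on the control-|1⟩ pair (|10⟩, |11⟩).
Rz(2.442) = [[e^(−iθ/2), 0], [0, e^(iθ/2)]] with e^(±iθ/2) = cos(θ/2) ± i·sin(θ/2); θ = 2.442, cos(θ/2) ≈ 0.342706, sin(θ/2) ≈ 0.939443.
With a = amp(|10⟩) = 0.08354 and b = amp(|11⟩) = 0.8221:
new amp(|10⟩) = (0.342706 - 0.939443i)·a = (0.02863 - 0.07848i)
new amp(|11⟩) = (0.342706 + 0.939443i)·b = (0.2817 + 0.7723i)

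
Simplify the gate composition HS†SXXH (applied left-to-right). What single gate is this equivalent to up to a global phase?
I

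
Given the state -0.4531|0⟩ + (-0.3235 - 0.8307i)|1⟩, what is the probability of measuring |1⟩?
0.7947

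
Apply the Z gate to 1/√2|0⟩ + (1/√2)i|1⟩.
1/√2|0⟩ - (1/√2)i|1⟩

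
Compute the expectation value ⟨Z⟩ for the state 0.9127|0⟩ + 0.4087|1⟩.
0.666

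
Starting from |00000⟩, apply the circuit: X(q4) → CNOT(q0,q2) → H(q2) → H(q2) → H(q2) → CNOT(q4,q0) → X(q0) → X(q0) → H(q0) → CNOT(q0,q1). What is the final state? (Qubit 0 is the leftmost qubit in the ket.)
1/2|00001⟩ + 1/2|00101⟩ - 1/2|11001⟩ - 1/2|11101⟩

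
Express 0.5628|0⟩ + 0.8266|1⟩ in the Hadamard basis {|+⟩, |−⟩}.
0.9825|+⟩ - 0.1865|−⟩

With |ψ⟩ = α|0⟩ + β|1⟩, the Hadamard-basis coefficients are ⟨+|ψ⟩ = (α + β)/√2 and ⟨−|ψ⟩ = (α − β)/√2.
Here α = 0.5628, β = 0.8266: (α + β)/√2 = 0.9825, (α − β)/√2 = -0.1865.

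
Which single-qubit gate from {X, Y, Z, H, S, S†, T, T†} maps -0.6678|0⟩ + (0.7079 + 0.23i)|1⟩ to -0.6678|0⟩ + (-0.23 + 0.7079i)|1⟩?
S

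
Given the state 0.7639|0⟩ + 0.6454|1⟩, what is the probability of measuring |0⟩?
0.5835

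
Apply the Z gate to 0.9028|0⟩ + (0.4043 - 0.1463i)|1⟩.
0.9028|0⟩ + (-0.4043 + 0.1463i)|1⟩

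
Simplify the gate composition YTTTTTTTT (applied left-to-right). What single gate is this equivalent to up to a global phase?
Y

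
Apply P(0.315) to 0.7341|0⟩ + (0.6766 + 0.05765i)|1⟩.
0.7341|0⟩ + (0.6254 + 0.2644i)|1⟩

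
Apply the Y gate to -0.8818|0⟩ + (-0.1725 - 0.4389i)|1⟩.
(-0.4389 + 0.1725i)|0⟩ - 0.8818i|1⟩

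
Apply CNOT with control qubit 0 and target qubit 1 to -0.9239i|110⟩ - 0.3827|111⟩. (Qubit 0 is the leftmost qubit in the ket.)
-0.9239i|100⟩ - 0.3827|101⟩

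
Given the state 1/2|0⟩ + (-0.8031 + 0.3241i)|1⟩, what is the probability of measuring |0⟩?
1/4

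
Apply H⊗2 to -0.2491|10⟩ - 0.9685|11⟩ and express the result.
-0.6088|00⟩ + 0.3597|01⟩ + 0.6088|10⟩ - 0.3597|11⟩

H⊗2 gives amp(|y⟩) = (1/2) Σ_x (−1)^(x·y) amp(|x⟩), where x·y is the number of positions in which both x and y have a 1.
|00⟩: (-0.2491 - 0.9685)/2 = -0.6088
|01⟩: (-0.2491 + 0.9685)/2 = 0.3597
|10⟩: (0.2491 + 0.9685)/2 = 0.6088
|11⟩: (0.2491 - 0.9685)/2 = -0.3597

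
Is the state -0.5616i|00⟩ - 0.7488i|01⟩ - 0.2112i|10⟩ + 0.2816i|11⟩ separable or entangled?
Entangled

Writing the state as a|00⟩ + b|01⟩ + c|10⟩ + d|11⟩, it is a product state iff ad − bc = 0.
Here (a, b, c, d) = (-0.5616i, -0.7488i, -0.2112i, 0.2816i): ad − bc = (-0.5616i)(0.2816i) − (-0.7488i)(-0.2112i) = 0.3163 ≠ 0, so the state is entangled.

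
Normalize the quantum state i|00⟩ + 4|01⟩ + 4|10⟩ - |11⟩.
0.1715i|00⟩ + 0.686|01⟩ + 0.686|10⟩ - 0.1715|11⟩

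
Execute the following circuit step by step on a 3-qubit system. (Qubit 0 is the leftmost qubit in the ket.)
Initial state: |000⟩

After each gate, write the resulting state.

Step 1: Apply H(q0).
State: 1/√2|000⟩ + 1/√2|100⟩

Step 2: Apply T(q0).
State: 1/√2|000⟩ + (1/2 + (1/2)i)|100⟩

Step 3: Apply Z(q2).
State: 1/√2|000⟩ + (1/2 + (1/2)i)|100⟩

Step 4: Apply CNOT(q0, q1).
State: 1/√2|000⟩ + (1/2 + (1/2)i)|110⟩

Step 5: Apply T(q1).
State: 1/√2|000⟩ + (1/√2)i|110⟩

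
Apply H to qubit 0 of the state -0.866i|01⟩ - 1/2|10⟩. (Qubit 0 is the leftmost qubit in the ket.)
-1/√8|00⟩ - 0.6124i|01⟩ + 1/√8|10⟩ - 0.6124i|11⟩

H on qubit 0 mixes each pair of kets that differ only in qubit 0: amplitudes (a, b) of (|…0…⟩, |…1…⟩) become ((a + b)/√2, (a − b)/√2). Kets absent from the input have amplitude 0.
(|00⟩, |10⟩): (a, b) = (0, -1/2) → (-1/√8, 1/√8)
(|01⟩, |11⟩): (a, b) = (-0.866i, 0) → (-0.6124i, -0.6124i)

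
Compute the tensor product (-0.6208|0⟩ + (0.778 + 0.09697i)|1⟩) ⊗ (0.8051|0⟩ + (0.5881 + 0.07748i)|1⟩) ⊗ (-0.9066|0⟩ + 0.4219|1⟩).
0.4531|000⟩ - 0.2109|001⟩ + (0.331 + 0.04361i)|010⟩ + (-0.154 - 0.02029i)|011⟩ + (-0.5679 - 0.07078i)|100⟩ + (0.2643 + 0.03294i)|101⟩ + (-0.408 - 0.1064i)|110⟩ + (0.1899 + 0.04949i)|111⟩

amp(|b₁b₂…⟩) = product of the factor amplitudes for bits b₁, b₂, …; only kets whose every factor amplitude is nonzero survive.
|000⟩: (-0.6208)(0.8051)(-0.9066) = 0.4531
|001⟩: (-0.6208)(0.8051)(0.4219) = -0.2109
|010⟩: (-0.6208)(0.5881 + 0.07748i)(-0.9066) = (0.331 + 0.04361i)
|011⟩: (-0.6208)(0.5881 + 0.07748i)(0.4219) = (-0.154 - 0.02029i)
|100⟩: (0.778 + 0.09697i)(0.8051)(-0.9066) = (-0.5679 - 0.07078i)
|101⟩: (0.778 + 0.09697i)(0.8051)(0.4219) = (0.2643 + 0.03294i)
|110⟩: (0.778 + 0.09697i)(0.5881 + 0.07748i)(-0.9066) = (-0.408 - 0.1064i)
|111⟩: (0.778 + 0.09697i)(0.5881 + 0.07748i)(0.4219) = (0.1899 + 0.04949i)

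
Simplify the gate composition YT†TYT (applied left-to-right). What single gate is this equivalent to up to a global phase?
T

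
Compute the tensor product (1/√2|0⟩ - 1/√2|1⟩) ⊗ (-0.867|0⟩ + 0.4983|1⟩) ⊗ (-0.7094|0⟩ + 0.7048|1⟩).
0.4349|000⟩ - 0.4321|001⟩ - 0.25|010⟩ + 0.2483|011⟩ - 0.4349|100⟩ + 0.4321|101⟩ + 0.25|110⟩ - 0.2483|111⟩

amp(|b₁b₂…⟩) = product of the factor amplitudes for bits b₁, b₂, …; only kets whose every factor amplitude is nonzero survive.
|000⟩: (1/√2)(-0.867)(-0.7094) = 0.4349
|001⟩: (1/√2)(-0.867)(0.7048) = -0.4321
|010⟩: (1/√2)(0.4983)(-0.7094) = -0.25
|011⟩: (1/√2)(0.4983)(0.7048) = 0.2483
|100⟩: (-1/√2)(-0.867)(-0.7094) = -0.4349
|101⟩: (-1/√2)(-0.867)(0.7048) = 0.4321
|110⟩: (-1/√2)(0.4983)(-0.7094) = 0.25
|111⟩: (-1/√2)(0.4983)(0.7048) = -0.2483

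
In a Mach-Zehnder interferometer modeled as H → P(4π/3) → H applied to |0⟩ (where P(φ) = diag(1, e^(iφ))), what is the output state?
(0.25 - 0.433i)|0⟩ + (0.75 + 0.433i)|1⟩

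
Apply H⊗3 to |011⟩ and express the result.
1/√8|000⟩ - 1/√8|001⟩ - 1/√8|010⟩ + 1/√8|011⟩ + 1/√8|100⟩ - 1/√8|101⟩ - 1/√8|110⟩ + 1/√8|111⟩

H⊗3 gives amp(|y⟩) = (1/2√2) Σ_x (−1)^(x·y) amp(|x⟩), where x·y is the number of positions in which both x and y have a 1.
|000⟩: (1)/(2√2) = 1/√8
|001⟩: (-1)/(2√2) = -1/√8
|010⟩: (-1)/(2√2) = -1/√8
|011⟩: (1)/(2√2) = 1/√8
|100⟩: (1)/(2√2) = 1/√8
|101⟩: (-1)/(2√2) = -1/√8
|110⟩: (-1)/(2√2) = -1/√8
|111⟩: (1)/(2√2) = 1/√8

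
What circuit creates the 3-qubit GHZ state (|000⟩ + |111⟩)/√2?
H(q0) → CNOT(q0,q1) → CNOT(q0,q2)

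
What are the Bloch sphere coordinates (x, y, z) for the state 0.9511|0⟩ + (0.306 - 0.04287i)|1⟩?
(0.5821, -0.08155, 0.8091)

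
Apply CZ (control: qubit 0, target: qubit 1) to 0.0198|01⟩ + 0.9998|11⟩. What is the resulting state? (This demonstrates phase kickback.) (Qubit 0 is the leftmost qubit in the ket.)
0.0198|01⟩ - 0.9998|11⟩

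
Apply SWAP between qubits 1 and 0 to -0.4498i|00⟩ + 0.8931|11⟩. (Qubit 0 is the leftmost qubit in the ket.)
-0.4498i|00⟩ + 0.8931|11⟩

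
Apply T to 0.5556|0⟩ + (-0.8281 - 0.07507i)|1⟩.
0.5556|0⟩ + (-0.5325 - 0.6386i)|1⟩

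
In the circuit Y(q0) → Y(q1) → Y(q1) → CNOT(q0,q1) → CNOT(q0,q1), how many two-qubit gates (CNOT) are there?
2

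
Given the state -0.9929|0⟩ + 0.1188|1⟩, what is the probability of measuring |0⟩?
0.9859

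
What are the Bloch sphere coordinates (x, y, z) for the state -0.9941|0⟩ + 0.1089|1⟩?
(-0.2165, 0, 0.9764)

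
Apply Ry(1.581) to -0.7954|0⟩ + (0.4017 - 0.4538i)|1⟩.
(-0.845 + 0.3225i)|0⟩ + (-0.2827 - 0.3192i)|1⟩

Ry(1.581) = [[cos(θ/2), −sin(θ/2)], [sin(θ/2), cos(θ/2)]]; θ = 1.581, cos(θ/2) ≈ 0.70349, sin(θ/2) ≈ 0.710705.
With a = amp(|0⟩) = -0.7954 and b = amp(|1⟩) = (0.4017 - 0.4538i):
new amp(|0⟩) = (0.70349)·a + (-0.710705)·b = (-0.845 + 0.3225i)
new amp(|1⟩) = (0.710705)·a + (0.70349)·b = (-0.2827 - 0.3192i)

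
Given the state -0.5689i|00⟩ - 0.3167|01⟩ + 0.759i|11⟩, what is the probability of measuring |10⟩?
0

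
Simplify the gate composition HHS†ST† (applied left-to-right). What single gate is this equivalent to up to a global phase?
T†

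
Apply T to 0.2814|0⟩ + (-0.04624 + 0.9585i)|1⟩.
0.2814|0⟩ + (-0.7105 + 0.6451i)|1⟩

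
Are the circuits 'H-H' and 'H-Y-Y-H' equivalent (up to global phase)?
Yes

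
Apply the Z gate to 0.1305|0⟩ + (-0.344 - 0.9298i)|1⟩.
0.1305|0⟩ + (0.344 + 0.9298i)|1⟩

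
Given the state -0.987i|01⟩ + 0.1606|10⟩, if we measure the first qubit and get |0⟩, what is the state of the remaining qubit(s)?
-i|1⟩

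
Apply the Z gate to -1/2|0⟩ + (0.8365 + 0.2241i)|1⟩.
-1/2|0⟩ + (-0.8365 - 0.2241i)|1⟩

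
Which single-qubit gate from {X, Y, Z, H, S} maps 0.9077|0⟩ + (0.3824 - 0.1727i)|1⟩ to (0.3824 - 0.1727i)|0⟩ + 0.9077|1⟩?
X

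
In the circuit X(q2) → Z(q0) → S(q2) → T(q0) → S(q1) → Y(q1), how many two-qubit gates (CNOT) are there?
0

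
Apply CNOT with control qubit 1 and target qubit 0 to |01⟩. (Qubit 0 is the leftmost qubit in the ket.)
|11⟩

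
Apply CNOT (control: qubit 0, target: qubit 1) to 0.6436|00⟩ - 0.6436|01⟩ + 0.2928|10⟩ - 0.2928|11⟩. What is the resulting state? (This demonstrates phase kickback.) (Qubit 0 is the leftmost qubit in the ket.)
0.6436|00⟩ - 0.6436|01⟩ - 0.2928|10⟩ + 0.2928|11⟩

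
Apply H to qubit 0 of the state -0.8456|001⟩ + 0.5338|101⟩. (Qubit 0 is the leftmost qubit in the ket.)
-0.2205|001⟩ - 0.9754|101⟩

H on qubit 0 mixes each pair of kets that differ only in qubit 0: amplitudes (a, b) of (|…0…⟩, |…1…⟩) become ((a + b)/√2, (a − b)/√2). Kets absent from the input have amplitude 0.
(|001⟩, |101⟩): (a, b) = (-0.8456, 0.5338) → (-0.2205, -0.9754)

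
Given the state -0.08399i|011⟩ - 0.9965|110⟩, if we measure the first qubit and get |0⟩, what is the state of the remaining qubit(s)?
-i|11⟩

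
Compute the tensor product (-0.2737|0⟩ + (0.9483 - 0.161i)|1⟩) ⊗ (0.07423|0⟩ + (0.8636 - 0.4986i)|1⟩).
-0.02032|00⟩ + (-0.2364 + 0.1365i)|01⟩ + (0.07039 - 0.01195i)|10⟩ + (0.7387 - 0.6119i)|11⟩

amp(|b₁b₂…⟩) = product of the factor amplitudes for bits b₁, b₂, …; only kets whose every factor amplitude is nonzero survive.
|00⟩: (-0.2737)(0.07423) = -0.02032
|01⟩: (-0.2737)(0.8636 - 0.4986i) = (-0.2364 + 0.1365i)
|10⟩: (0.9483 - 0.161i)(0.07423) = (0.07039 - 0.01195i)
|11⟩: (0.9483 - 0.161i)(0.8636 - 0.4986i) = (0.7387 - 0.6119i)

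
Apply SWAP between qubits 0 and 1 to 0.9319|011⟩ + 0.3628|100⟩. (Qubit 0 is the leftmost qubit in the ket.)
0.3628|010⟩ + 0.9319|101⟩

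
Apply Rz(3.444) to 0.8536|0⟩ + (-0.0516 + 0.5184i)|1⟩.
(-0.1286 - 0.8439i)|0⟩ + (-0.5047 - 0.1291i)|1⟩

Rz(3.444) = [[e^(−iθ/2), 0], [0, e^(iθ/2)]] with e^(±iθ/2) = cos(θ/2) ± i·sin(θ/2); θ = 3.444, cos(θ/2) ≈ -0.150628, sin(θ/2) ≈ 0.98859.
With a = amp(|0⟩) = 0.8536 and b = amp(|1⟩) = (-0.0516 + 0.5184i):
new amp(|0⟩) = (-0.150628 - 0.98859i)·a = (-0.1286 - 0.8439i)
new amp(|1⟩) = (-0.150628 + 0.98859i)·b = (-0.5047 - 0.1291i)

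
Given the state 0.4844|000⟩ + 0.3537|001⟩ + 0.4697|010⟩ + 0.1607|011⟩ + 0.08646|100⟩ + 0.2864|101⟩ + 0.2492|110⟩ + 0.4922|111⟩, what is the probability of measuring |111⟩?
0.2423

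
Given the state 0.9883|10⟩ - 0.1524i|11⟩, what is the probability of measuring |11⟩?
0.02323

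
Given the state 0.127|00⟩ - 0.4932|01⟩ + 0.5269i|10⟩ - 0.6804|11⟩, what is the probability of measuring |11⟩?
0.4629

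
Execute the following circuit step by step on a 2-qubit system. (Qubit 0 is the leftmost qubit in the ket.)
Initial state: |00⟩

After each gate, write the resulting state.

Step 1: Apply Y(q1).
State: i|01⟩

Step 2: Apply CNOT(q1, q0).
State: i|11⟩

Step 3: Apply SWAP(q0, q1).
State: i|11⟩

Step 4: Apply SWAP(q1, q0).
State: i|11⟩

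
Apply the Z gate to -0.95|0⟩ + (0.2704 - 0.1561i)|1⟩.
-0.95|0⟩ + (-0.2704 + 0.1561i)|1⟩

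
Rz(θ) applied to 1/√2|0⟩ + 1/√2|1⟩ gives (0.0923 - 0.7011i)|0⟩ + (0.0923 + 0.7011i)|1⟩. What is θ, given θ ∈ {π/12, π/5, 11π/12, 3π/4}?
11π/12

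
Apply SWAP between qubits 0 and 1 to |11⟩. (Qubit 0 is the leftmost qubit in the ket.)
|11⟩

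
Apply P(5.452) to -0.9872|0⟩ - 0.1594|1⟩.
-0.9872|0⟩ + (-0.1074 + 0.1178i)|1⟩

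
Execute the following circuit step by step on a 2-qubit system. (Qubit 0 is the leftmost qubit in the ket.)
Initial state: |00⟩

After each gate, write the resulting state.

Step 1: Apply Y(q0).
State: i|10⟩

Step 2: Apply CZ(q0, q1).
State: i|10⟩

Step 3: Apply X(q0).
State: i|00⟩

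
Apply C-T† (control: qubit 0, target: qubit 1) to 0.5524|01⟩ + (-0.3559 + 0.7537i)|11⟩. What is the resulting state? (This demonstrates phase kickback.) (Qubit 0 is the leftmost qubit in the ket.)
0.5524|01⟩ + (0.2813 + 0.7846i)|11⟩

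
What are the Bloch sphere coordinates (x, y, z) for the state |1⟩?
(0, 0, -1)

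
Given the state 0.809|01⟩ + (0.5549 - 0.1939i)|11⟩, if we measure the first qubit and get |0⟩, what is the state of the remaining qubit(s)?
|1⟩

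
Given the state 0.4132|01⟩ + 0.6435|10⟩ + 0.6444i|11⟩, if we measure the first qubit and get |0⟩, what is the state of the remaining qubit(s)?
|1⟩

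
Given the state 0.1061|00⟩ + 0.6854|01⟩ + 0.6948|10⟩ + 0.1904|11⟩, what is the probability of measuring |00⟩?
0.01126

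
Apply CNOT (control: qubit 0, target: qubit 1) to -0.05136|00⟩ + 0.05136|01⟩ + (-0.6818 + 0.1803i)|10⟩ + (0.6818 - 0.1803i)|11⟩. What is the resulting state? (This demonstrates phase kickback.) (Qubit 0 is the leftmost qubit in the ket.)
-0.05136|00⟩ + 0.05136|01⟩ + (0.6818 - 0.1803i)|10⟩ + (-0.6818 + 0.1803i)|11⟩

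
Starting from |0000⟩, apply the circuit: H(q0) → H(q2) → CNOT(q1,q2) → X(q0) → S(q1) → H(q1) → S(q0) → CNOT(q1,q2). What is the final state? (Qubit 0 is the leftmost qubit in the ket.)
1/√8|0000⟩ + 1/√8|0010⟩ + 1/√8|0100⟩ + 1/√8|0110⟩ + (1/√8)i|1000⟩ + (1/√8)i|1010⟩ + (1/√8)i|1100⟩ + (1/√8)i|1110⟩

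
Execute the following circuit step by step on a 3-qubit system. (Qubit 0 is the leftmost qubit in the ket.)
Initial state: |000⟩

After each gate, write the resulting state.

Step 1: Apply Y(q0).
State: i|100⟩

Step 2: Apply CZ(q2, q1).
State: i|100⟩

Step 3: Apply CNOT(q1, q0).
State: i|100⟩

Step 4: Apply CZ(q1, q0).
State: i|100⟩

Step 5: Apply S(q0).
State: -|100⟩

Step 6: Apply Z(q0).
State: |100⟩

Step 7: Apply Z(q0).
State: -|100⟩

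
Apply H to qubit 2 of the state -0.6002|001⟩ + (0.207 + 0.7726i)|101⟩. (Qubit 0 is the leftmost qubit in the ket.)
-0.4244|000⟩ + 0.4244|001⟩ + (0.1464 + 0.5463i)|100⟩ + (-0.1464 - 0.5463i)|101⟩

H on qubit 2 mixes each pair of kets that differ only in qubit 2: amplitudes (a, b) of (|…0…⟩, |…1…⟩) become ((a + b)/√2, (a − b)/√2). Kets absent from the input have amplitude 0.
(|000⟩, |001⟩): (a, b) = (0, -0.6002) → (-0.4244, 0.4244)
(|100⟩, |101⟩): (a, b) = (0, (0.207 + 0.7726i)) → ((0.1464 + 0.5463i), (-0.1464 - 0.5463i))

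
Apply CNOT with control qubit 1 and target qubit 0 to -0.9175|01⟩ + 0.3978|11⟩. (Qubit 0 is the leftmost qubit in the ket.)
0.3978|01⟩ - 0.9175|11⟩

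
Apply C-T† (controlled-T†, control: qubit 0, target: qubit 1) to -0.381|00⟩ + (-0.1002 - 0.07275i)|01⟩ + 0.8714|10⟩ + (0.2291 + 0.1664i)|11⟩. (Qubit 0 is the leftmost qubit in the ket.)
-0.381|00⟩ + (-0.1002 - 0.07275i)|01⟩ + 0.8714|10⟩ + (0.2797 - 0.04434i)|11⟩

C-T† leaves the control-|0⟩ kets |00⟩, |01⟩ unchanged and applies T† to qubit 1 on the control-|1⟩ pair (|10⟩, |11⟩).
T† = [[1, 0], [0, (1/√2 - (1/√2)i)]].
With a = amp(|10⟩) = 0.8714 and b = amp(|11⟩) = (0.2291 + 0.1664i):
new amp(|10⟩) = (1)·a = 0.8714
new amp(|11⟩) = (1/√2 - (1/√2)i)·b = (0.2797 - 0.04434i)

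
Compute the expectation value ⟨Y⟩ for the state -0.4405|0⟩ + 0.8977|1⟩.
0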